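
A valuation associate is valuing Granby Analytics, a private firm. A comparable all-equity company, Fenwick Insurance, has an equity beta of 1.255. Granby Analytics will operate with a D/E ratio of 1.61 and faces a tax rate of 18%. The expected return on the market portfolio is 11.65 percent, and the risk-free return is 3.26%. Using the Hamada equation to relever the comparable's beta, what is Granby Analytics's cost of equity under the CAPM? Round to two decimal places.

β_L = β_U × [1 + (1 − t)(D/E)] = 1.255 × [1 + (1 − 0.18) × 1.61]
    = 1.255 × [1 + 0.82 × 1.61] = 1.255 × 2.3202 = 2.9119
MRP = 11.65% − 3.26% = 8.39%
E(R) = R_f + β_L × MRP = 3.26% + 2.9119 × 8.39% = 27.69%

27.69%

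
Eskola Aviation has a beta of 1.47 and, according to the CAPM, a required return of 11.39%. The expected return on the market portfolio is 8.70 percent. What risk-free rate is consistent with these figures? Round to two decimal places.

2.98%

E(R) = R_f + β(E(R_m) − R_f) = R_f(1 − β) + β·E(R_m)
11.39% = R_f × (1 − 1.47) + 1.47 × 8.70%
11.39% = R_f × -0.47 + 12.7890%
R_f = (11.39% − 12.7890%) / -0.47 = 2.98%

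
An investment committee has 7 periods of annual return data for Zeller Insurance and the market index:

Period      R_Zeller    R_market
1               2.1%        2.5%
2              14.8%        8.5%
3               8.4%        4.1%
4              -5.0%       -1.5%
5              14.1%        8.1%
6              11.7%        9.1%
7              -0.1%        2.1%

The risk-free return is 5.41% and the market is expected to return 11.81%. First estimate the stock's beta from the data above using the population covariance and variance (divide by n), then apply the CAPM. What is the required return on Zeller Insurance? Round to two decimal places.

17.26%

Mean R_i = (2.1 + 14.8 + 8.4 − 5.0 + 14.1 + 11.7 − 0.1) / 7 = 6.5714%
Mean R_m = (2.5 + 8.5 + 4.1 − 1.5 + 8.1 + 9.1 + 2.1) / 7 = 4.7000%
Σ(R_i − R̄_i)(R_m − R̄_m) = 177.2600  ⇒  Cov = 177.2600 / 7 = 25.3229
Σ(R_m − R̄_m)² = 95.7600  ⇒  Var(R_m) = 95.7600 / 7 = 13.6800
β = Cov / Var(R_m) = 25.3229 / 13.6800 = 1.8511
MRP = 11.81% − 5.41% = 6.40%
E(R) = R_f + β × MRP = 5.41% + 1.8511 × 6.40% = 17.26%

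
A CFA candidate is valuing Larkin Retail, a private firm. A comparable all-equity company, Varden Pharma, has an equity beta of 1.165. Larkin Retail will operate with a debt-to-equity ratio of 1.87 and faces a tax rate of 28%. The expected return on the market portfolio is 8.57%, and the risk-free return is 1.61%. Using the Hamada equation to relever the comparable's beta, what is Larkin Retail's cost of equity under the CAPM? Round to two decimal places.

β_L = β_U × [1 + (1 − t)(D/E)] = 1.165 × [1 + (1 − 0.28) × 1.87]
    = 1.165 × [1 + 0.72 × 1.87] = 1.165 × 2.3464 = 2.7336
MRP = 8.57% − 1.61% = 6.96%
E(R) = R_f + β_L × MRP = 1.61% + 2.7336 × 6.96% = 20.64%

20.64%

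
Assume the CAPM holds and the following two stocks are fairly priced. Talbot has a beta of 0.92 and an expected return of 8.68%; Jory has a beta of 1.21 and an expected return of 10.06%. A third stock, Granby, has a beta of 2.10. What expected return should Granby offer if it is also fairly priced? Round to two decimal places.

14.30%

MRP (SML slope) = (10.06% − 8.68%) / (1.21 − 0.92) = 1.38% / 0.29 = 4.7586%
R_f (intercept) = 8.68% − 0.92 × 4.7586% = 4.3021%
E(R_Granby) = R_f + β × MRP = 4.3021% + 2.10 × 4.7586% = 14.30%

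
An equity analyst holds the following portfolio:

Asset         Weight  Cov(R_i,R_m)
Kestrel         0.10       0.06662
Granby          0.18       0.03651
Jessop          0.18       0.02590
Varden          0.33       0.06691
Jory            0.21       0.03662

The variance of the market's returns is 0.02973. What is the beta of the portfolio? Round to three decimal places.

1.603

β_Kestrel = 0.06662 / 0.02973 = 2.2408
β_Granby = 0.03651 / 0.02973 = 1.2281
β_Jessop = 0.02590 / 0.02973 = 0.8712
β_Varden = 0.06691 / 0.02973 = 2.2506
β_Jory = 0.03662 / 0.02973 = 1.2318
β_P = Σ w_i β_i = 0.10×2.2408 + 0.18×1.2281 + 0.18×0.8712 + 0.33×2.2506 + 0.21×1.2318 = 1.6033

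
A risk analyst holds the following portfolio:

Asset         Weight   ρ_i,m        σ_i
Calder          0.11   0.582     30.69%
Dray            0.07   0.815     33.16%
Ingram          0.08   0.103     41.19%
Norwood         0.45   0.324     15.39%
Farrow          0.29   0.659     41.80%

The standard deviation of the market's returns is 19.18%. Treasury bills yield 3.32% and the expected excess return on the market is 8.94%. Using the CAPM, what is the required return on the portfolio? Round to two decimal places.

β_Calder = 0.582 × 30.69% / 19.18% = 0.9313
β_Dray = 0.815 × 33.16% / 19.18% = 1.4090
β_Ingram = 0.103 × 41.19% / 19.18% = 0.2212
β_Norwood = 0.324 × 15.39% / 19.18% = 0.2600
β_Farrow = 0.659 × 41.80% / 19.18% = 1.4362
β_P = Σ w_i β_i = 0.11×0.9313 + 0.07×1.4090 + 0.08×0.2212 + 0.45×0.2600 + 0.29×1.4362 = 0.7523
E(R_P) = R_f + β_P × MRP = 3.32% + 0.7523 × 8.94% = 10.05%

10.05%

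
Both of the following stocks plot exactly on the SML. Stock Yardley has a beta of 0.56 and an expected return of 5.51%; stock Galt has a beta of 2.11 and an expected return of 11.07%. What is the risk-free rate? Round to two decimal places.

Both satisfy E(R) = R_f + β·MRP, so the slope of the SML is
MRP = (11.07% − 5.51%) / (2.11 − 0.56) = 5.56% / 1.55 = 3.5871%
R_f = E(R_Yardley) − β_Yardley·MRP = 5.51% − 0.56 × 3.5871% = 3.5012%

3.50%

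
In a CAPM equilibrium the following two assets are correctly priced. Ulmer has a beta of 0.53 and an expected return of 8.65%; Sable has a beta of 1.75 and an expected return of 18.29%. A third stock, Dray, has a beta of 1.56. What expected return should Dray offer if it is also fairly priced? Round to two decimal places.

MRP (SML slope) = (18.29% − 8.65%) / (1.75 − 0.53) = 9.64% / 1.22 = 7.9016%
R_f (intercept) = 8.65% − 0.53 × 7.9016% = 4.4622%
E(R_Dray) = R_f + β × MRP = 4.4622% + 1.56 × 7.9016% = 16.79%

16.79%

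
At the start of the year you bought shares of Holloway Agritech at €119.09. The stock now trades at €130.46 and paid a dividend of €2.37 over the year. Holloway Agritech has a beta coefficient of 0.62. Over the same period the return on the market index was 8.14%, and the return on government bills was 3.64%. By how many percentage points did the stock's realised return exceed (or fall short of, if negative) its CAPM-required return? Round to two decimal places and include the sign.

+5.11%

Realised HPR = (P1 + D1 − P0) / P0 = (130.46 + 2.37 − 119.09) / 119.09 = 13.74 / 119.09 = 11.5375%
MRP = 8.14% − 3.64% = 4.50%
CAPM required = R_f + β·MRP = 3.64% + 0.62 × 4.50% = 6.4300%
α = realised − required = 11.5375% − 6.4300% = +5.11%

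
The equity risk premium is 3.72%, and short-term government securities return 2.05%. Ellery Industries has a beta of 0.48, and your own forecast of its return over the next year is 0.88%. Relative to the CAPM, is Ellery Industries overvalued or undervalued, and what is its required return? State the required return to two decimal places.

Required return = R_f + β·MRP = 2.05% + 0.48 × 3.72% = 3.84%
Forecast 0.88% < required 3.84% → the stock plots below the SML → overvalued.

Overvalued; required return 3.84%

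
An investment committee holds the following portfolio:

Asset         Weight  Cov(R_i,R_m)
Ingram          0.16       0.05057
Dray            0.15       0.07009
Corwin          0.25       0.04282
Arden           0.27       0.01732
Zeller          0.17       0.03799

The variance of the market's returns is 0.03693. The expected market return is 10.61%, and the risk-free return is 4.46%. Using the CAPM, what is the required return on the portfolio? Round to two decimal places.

β_Ingram = 0.05057 / 0.03693 = 1.3693
β_Dray = 0.07009 / 0.03693 = 1.8979
β_Corwin = 0.04282 / 0.03693 = 1.1595
β_Arden = 0.01732 / 0.03693 = 0.4690
β_Zeller = 0.03799 / 0.03693 = 1.0287
β_P = Σ w_i β_i = 0.16×1.3693 + 0.15×1.8979 + 0.25×1.1595 + 0.27×0.4690 + 0.17×1.0287 = 1.0952
MRP = 10.61% − 4.46% = 6.15%
E(R_P) = R_f + β_P × MRP = 4.46% + 1.0952 × 6.15% = 11.20%

11.20%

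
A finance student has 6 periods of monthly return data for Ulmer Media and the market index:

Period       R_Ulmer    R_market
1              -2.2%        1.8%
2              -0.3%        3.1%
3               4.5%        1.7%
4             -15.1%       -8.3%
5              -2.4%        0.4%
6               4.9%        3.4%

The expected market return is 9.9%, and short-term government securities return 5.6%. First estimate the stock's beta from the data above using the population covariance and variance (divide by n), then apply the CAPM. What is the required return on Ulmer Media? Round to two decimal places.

12.23%

Mean R_i = (-2.2 − 0.3 + 4.5 − 15.1 − 2.4 + 4.9) / 6 = -1.7667%
Mean R_m = (1.8 + 3.1 + 1.7 − 8.3 + 0.4 + 3.4) / 6 = 0.3500%
Σ(R_i − R̄_i)(R_m − R̄_m) = 147.5000  ⇒  Cov = 147.5000 / 6 = 24.5833
Σ(R_m − R̄_m)² = 95.6150  ⇒  Var(R_m) = 95.6150 / 6 = 15.9358
β = Cov / Var(R_m) = 24.5833 / 15.9358 = 1.5426
MRP = 9.9% − 5.6% = 4.30%
E(R) = R_f + β × MRP = 5.6% + 1.5426 × 4.3% = 12.23%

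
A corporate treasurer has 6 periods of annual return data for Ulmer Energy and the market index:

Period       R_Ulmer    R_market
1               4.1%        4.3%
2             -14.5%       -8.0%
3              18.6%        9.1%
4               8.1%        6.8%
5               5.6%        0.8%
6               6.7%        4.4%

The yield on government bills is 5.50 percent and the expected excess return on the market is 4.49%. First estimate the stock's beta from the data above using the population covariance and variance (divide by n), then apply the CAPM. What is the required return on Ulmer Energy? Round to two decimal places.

Mean R_i = (4.1 − 14.5 + 18.6 + 8.1 + 5.6 + 6.7) / 6 = 4.7667%
Mean R_m = (4.3 − 8.0 + 9.1 + 6.8 + 0.8 + 4.4) / 6 = 2.9000%
Σ(R_i − R̄_i)(R_m − R̄_m) = 308.9900  ⇒  Cov = 308.9900 / 6 = 51.4983
Σ(R_m − R̄_m)² = 181.0800  ⇒  Var(R_m) = 181.0800 / 6 = 30.1800
β = Cov / Var(R_m) = 51.4983 / 30.1800 = 1.7064
E(R) = R_f + β × MRP = 5.50% + 1.7064 × 4.49% = 13.16%

13.16%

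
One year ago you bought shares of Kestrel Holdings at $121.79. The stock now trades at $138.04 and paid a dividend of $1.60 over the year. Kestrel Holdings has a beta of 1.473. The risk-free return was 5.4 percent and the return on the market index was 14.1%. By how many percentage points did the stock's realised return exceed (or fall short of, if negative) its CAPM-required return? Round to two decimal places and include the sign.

Realised HPR = (P1 + D1 − P0) / P0 = (138.04 + 1.60 − 121.79) / 121.79 = 17.85 / 121.79 = 14.6564%
MRP = 14.1% − 5.4% = 8.70%
CAPM required = R_f + β·MRP = 5.4% + 1.473 × 8.7% = 18.2151%
α = realised − required = 14.6564% − 18.2151% = -3.56%

-3.56%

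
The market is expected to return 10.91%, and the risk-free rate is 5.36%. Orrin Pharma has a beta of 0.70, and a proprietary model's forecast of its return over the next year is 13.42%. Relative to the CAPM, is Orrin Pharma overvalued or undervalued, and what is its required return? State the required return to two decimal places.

MRP = 10.91% − 5.36% = 5.55%
Required return = R_f + β·MRP = 5.36% + 0.70 × 5.55% = 9.25%
Forecast 13.42% > required 9.25% → the stock plots above the SML → undervalued.

Undervalued; required return 9.25%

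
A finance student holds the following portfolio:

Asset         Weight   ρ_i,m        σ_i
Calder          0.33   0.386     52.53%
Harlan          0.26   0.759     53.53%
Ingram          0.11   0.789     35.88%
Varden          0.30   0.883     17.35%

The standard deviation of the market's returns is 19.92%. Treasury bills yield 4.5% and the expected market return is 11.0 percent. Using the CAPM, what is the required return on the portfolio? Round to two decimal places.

β_Calder = 0.386 × 52.53% / 19.92% = 1.0179
β_Harlan = 0.759 × 53.53% / 19.92% = 2.0396
β_Ingram = 0.789 × 35.88% / 19.92% = 1.4212
β_Varden = 0.883 × 17.35% / 19.92% = 0.7691
β_P = Σ w_i β_i = 0.33×1.0179 + 0.26×2.0396 + 0.11×1.4212 + 0.30×0.7691 = 1.2533
MRP = 11.0% − 4.5% = 6.50%
E(R_P) = R_f + β_P × MRP = 4.5% + 1.2533 × 6.5% = 12.65%

12.65%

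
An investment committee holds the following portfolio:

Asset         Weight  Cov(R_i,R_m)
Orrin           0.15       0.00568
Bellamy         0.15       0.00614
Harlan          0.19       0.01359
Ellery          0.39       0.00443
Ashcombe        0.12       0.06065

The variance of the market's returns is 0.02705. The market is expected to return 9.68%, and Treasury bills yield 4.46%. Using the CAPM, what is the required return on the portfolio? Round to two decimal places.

7.04%

β_Orrin = 0.00568 / 0.02705 = 0.2100
β_Bellamy = 0.00614 / 0.02705 = 0.2270
β_Harlan = 0.01359 / 0.02705 = 0.5024
β_Ellery = 0.00443 / 0.02705 = 0.1638
β_Ashcombe = 0.06065 / 0.02705 = 2.2421
β_P = Σ w_i β_i = 0.15×0.2100 + 0.15×0.2270 + 0.19×0.5024 + 0.39×0.1638 + 0.12×2.2421 = 0.4939
MRP = 9.68% − 4.46% = 5.22%
E(R_P) = R_f + β_P × MRP = 4.46% + 0.4939 × 5.22% = 7.04%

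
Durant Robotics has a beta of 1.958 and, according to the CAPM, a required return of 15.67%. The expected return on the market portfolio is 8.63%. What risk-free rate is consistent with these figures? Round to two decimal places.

E(R) = R_f + β(E(R_m) − R_f) = R_f(1 − β) + β·E(R_m)
15.67% = R_f × (1 − 1.958) + 1.958 × 8.63%
15.67% = R_f × -0.958 + 16.89754%
R_f = (15.67% − 16.89754%) / -0.958 = 1.28%

1.28%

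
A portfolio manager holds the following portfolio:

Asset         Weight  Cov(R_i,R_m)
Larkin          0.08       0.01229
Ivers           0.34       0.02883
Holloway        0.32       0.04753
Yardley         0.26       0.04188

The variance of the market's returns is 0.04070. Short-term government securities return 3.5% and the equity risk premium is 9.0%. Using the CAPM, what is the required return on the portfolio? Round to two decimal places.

11.66%

β_Larkin = 0.01229 / 0.04070 = 0.3020
β_Ivers = 0.02883 / 0.04070 = 0.7084
β_Holloway = 0.04753 / 0.04070 = 1.1678
β_Yardley = 0.04188 / 0.04070 = 1.0290
β_P = Σ w_i β_i = 0.08×0.3020 + 0.34×0.7084 + 0.32×1.1678 + 0.26×1.0290 = 0.9063
E(R_P) = R_f + β_P × MRP = 3.5% + 0.9063 × 9.0% = 11.66%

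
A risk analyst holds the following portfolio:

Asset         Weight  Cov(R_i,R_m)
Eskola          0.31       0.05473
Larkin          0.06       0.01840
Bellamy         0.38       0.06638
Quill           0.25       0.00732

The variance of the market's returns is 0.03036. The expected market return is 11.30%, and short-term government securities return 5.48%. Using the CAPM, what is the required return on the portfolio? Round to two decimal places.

14.13%

β_Eskola = 0.05473 / 0.03036 = 1.8027
β_Larkin = 0.01840 / 0.03036 = 0.6061
β_Bellamy = 0.06638 / 0.03036 = 2.1864
β_Quill = 0.00732 / 0.03036 = 0.2411
β_P = Σ w_i β_i = 0.31×1.8027 + 0.06×0.6061 + 0.38×2.1864 + 0.25×0.2411 = 1.4863
MRP = 11.30% − 5.48% = 5.82%
E(R_P) = R_f + β_P × MRP = 5.48% + 1.4863 × 5.82% = 14.13%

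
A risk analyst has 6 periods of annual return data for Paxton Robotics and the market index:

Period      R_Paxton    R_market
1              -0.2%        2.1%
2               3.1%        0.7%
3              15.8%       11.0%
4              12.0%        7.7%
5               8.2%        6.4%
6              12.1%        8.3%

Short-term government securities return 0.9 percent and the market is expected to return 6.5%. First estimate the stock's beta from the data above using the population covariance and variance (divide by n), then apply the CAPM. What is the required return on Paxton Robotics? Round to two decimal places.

9.17%

Mean R_i = (-0.2 + 3.1 + 15.8 + 12.0 + 8.2 + 12.1) / 6 = 8.5000%
Mean R_m = (2.1 + 0.7 + 11.0 + 7.7 + 6.4 + 8.3) / 6 = 6.0333%
Σ(R_i − R̄_i)(R_m − R̄_m) = 113.1600  ⇒  Cov = 113.1600 / 6 = 18.8600
Σ(R_m − R̄_m)² = 76.6333  ⇒  Var(R_m) = 76.6333 / 6 = 12.7722
β = Cov / Var(R_m) = 18.8600 / 12.7722 = 1.4766
MRP = 6.5% − 0.9% = 5.60%
E(R) = R_f + β × MRP = 0.9% + 1.4766 × 5.6% = 9.17%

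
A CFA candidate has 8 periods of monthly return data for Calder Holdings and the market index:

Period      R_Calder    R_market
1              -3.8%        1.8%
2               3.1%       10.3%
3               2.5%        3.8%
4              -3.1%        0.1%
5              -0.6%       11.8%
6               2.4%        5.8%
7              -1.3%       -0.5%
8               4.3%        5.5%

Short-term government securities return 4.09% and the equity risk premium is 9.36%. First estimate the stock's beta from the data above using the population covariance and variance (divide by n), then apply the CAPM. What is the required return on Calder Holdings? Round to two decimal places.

Mean R_i = (-3.8 + 3.1 + 2.5 − 3.1 − 0.6 + 2.4 − 1.3 + 4.3) / 8 = 0.4375%
Mean R_m = (1.8 + 10.3 + 3.8 + 0.1 + 11.8 + 5.8 − 0.5 + 5.5) / 8 = 4.8250%
Σ(R_i − R̄_i)(R_m − R̄_m) = 48.5325  ⇒  Cov = 48.5325 / 8 = 6.0666
Σ(R_m − R̄_m)² = 140.9150  ⇒  Var(R_m) = 140.9150 / 8 = 17.6144
β = Cov / Var(R_m) = 6.0666 / 17.6144 = 0.3444
E(R) = R_f + β × MRP = 4.09% + 0.3444 × 9.36% = 7.31%

7.31%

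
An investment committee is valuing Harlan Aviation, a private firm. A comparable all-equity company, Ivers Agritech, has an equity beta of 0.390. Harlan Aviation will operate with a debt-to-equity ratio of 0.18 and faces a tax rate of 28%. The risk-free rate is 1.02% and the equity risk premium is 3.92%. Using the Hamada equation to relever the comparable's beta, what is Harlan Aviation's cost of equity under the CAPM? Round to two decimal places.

β_L = β_U × [1 + (1 − t)(D/E)] = 0.390 × [1 + (1 − 0.28) × 0.18]
    = 0.390 × [1 + 0.72 × 0.18] = 0.390 × 1.1296 = 0.4405
E(R) = R_f + β_L × MRP = 1.02% + 0.4405 × 3.92% = 2.75%

2.75%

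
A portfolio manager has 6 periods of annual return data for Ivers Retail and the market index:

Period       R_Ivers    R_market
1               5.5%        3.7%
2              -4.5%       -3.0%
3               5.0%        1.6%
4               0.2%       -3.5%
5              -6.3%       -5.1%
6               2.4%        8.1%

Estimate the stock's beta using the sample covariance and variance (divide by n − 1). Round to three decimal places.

Mean R_i = (5.5 − 4.5 + 5.0 + 0.2 − 6.3 + 2.4) / 6 = 0.3833%
Mean R_m = (3.7 − 3.0 + 1.6 − 3.5 − 5.1 + 8.1) / 6 = 0.3000%
Σ(R_i − R̄_i)(R_m − R̄_m) = 92.0300  ⇒  Cov = 92.0300 / 5 = 18.4060
Σ(R_m − R̄_m)² = 128.5800  ⇒  Var(R_m) = 128.5800 / 5 = 25.7160
β = Cov / Var(R_m) = 18.4060 / 25.7160 = 0.7157

0.716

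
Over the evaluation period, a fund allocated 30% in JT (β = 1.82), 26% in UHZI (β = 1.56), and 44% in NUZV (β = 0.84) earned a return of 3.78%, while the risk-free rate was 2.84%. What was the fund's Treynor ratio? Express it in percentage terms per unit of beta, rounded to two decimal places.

0.71%

β_P = 0.30×1.82 + 0.26×1.56 + 0.44×0.84 = 1.3212
Treynor = (R_P − R_f) / β_P = (3.78% − 2.84%) / 1.3212 = 0.94% / 1.3212 = 0.71%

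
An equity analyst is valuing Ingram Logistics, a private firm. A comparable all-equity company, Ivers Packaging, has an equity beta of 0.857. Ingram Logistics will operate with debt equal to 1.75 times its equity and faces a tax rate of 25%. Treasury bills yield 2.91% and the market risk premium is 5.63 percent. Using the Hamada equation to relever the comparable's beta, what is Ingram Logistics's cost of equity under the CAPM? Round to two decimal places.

14.07%

β_L = β_U × [1 + (1 − t)(D/E)] = 0.857 × [1 + (1 − 0.25) × 1.75]
    = 0.857 × [1 + 0.75 × 1.75] = 0.857 × 2.3125 = 1.9818
E(R) = R_f + β_L × MRP = 2.91% + 1.9818 × 5.63% = 14.07%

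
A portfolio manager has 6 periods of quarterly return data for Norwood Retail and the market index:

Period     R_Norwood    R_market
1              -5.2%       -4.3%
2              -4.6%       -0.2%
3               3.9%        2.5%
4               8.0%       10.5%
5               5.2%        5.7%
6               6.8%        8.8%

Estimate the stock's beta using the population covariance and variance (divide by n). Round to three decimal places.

Mean R_i = (-5.2 − 4.6 + 3.9 + 8.0 + 5.2 + 6.8) / 6 = 2.3500%
Mean R_m = (-4.3 − 0.2 + 2.5 + 10.5 + 5.7 + 8.8) / 6 = 3.8333%
Σ(R_i − R̄_i)(R_m − R̄_m) = 152.4600  ⇒  Cov = 152.4600 / 6 = 25.4100
Σ(R_m − R̄_m)² = 156.7933  ⇒  Var(R_m) = 156.7933 / 6 = 26.1322
β = Cov / Var(R_m) = 25.4100 / 26.1322 = 0.9724

0.972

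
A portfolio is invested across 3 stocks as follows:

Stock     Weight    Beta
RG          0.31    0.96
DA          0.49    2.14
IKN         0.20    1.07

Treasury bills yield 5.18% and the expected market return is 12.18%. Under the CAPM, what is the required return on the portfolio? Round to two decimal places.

β_P = Σ w_i β_i = 0.31×0.96 + 0.49×2.14 + 0.20×1.07 = 1.5602
MRP = 12.18% − 5.18% = 7.00%
E(R_P) = R_f + β_P × MRP = 5.18% + 1.5602 × 7.00% = 16.10%

16.10%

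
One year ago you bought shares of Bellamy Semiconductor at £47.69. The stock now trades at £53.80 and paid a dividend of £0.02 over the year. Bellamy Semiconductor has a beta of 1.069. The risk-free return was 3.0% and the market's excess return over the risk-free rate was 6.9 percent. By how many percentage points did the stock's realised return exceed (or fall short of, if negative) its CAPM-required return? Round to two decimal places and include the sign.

Realised HPR = (P1 + D1 − P0) / P0 = (53.80 + 0.02 − 47.69) / 47.69 = 6.13 / 47.69 = 12.8538%
CAPM required = R_f + β·MRP = 3.0% + 1.069 × 6.9% = 10.3761%
α = realised − required = 12.8538% − 10.3761% = +2.48%

+2.48%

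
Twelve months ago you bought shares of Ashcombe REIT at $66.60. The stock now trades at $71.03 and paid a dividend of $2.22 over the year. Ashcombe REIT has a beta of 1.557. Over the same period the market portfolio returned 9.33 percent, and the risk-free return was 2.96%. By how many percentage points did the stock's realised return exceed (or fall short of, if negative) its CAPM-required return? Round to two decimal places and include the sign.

-2.89%

Realised HPR = (P1 + D1 − P0) / P0 = (71.03 + 2.22 − 66.60) / 66.60 = 6.65 / 66.60 = 9.9850%
MRP = 9.33% − 2.96% = 6.37%
CAPM required = R_f + β·MRP = 2.96% + 1.557 × 6.37% = 12.87809%
α = realised − required = 9.9850% − 12.87809% = -2.89%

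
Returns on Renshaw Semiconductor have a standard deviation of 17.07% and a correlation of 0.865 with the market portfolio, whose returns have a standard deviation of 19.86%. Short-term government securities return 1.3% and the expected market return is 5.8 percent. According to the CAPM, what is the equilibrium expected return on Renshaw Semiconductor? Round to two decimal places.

4.65%

β = ρ × σ_i / σ_m = 0.865 × 17.07% / 19.86% = 0.7435
MRP = 5.8% − 1.3% = 4.50%
E(R) = 1.3% + 0.7435 × 4.5% = 4.65%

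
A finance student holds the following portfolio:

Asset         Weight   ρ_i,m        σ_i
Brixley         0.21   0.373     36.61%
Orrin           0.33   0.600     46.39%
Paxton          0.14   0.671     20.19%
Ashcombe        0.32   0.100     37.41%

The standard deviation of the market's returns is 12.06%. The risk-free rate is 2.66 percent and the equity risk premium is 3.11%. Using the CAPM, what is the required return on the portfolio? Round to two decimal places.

6.57%

β_Brixley = 0.373 × 36.61% / 12.06% = 1.1323
β_Orrin = 0.600 × 46.39% / 12.06% = 2.3080
β_Paxton = 0.671 × 20.19% / 12.06% = 1.1233
β_Ashcombe = 0.100 × 37.41% / 12.06% = 0.3102
β_P = Σ w_i β_i = 0.21×1.1323 + 0.33×2.3080 + 0.14×1.1233 + 0.32×0.3102 = 1.2559
E(R_P) = R_f + β_P × MRP = 2.66% + 1.2559 × 3.11% = 6.57%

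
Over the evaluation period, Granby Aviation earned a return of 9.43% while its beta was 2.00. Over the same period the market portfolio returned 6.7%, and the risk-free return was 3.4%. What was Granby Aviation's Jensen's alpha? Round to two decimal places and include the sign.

Market excess return = 6.7% − 3.4% = 3.30%
CAPM benchmark = R_f + β(R_m − R_f) = 3.4% + 2.00 × 3.3% = 10.0000%
α = actual − benchmark = 9.43% − 10.0000% = -0.57%

-0.57%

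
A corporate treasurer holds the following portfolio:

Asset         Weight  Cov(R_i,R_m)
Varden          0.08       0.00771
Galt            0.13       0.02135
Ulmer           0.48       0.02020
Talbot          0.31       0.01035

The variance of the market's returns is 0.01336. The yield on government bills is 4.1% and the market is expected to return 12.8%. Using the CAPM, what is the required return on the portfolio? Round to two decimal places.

β_Varden = 0.00771 / 0.01336 = 0.5771
β_Galt = 0.02135 / 0.01336 = 1.5981
β_Ulmer = 0.02020 / 0.01336 = 1.5120
β_Talbot = 0.01035 / 0.01336 = 0.7747
β_P = Σ w_i β_i = 0.08×0.5771 + 0.13×1.5981 + 0.48×1.5120 + 0.31×0.7747 = 1.2198
MRP = 12.8% − 4.1% = 8.70%
E(R_P) = R_f + β_P × MRP = 4.1% + 1.2198 × 8.7% = 14.71%

14.71%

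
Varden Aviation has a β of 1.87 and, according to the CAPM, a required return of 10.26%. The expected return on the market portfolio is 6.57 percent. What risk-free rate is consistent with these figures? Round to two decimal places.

E(R) = R_f + β(E(R_m) − R_f) = R_f(1 − β) + β·E(R_m)
10.26% = R_f × (1 − 1.87) + 1.87 × 6.57%
10.26% = R_f × -0.87 + 12.2859%
R_f = (10.26% − 12.2859%) / -0.87 = 2.33%

2.33%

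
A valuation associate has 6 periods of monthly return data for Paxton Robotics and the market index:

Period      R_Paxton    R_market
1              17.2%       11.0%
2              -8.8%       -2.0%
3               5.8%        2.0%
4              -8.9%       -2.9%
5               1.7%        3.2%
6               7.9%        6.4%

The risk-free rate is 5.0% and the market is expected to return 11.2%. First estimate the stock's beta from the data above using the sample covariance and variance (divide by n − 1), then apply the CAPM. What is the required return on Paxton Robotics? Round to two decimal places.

16.65%

Mean R_i = (17.2 − 8.8 + 5.8 − 8.9 + 1.7 + 7.9) / 6 = 2.4833%
Mean R_m = (11.0 − 2.0 + 2.0 − 2.9 + 3.2 + 6.4) / 6 = 2.9500%
Σ(R_i − R̄_i)(R_m − R̄_m) = 256.2550  ⇒  Cov = 256.2550 / 5 = 51.2510
Σ(R_m − R̄_m)² = 136.3950  ⇒  Var(R_m) = 136.3950 / 5 = 27.2790
β = Cov / Var(R_m) = 51.2510 / 27.2790 = 1.8788
MRP = 11.2% − 5.0% = 6.20%
E(R) = R_f + β × MRP = 5.0% + 1.8788 × 6.2% = 16.65%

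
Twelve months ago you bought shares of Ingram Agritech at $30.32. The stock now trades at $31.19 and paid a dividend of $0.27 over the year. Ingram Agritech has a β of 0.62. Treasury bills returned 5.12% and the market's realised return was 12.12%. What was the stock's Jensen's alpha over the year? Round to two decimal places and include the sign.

-5.70%

Realised HPR = (P1 + D1 − P0) / P0 = (31.19 + 0.27 − 30.32) / 30.32 = 1.14 / 30.32 = 3.7599%
MRP = 12.12% − 5.12% = 7.00%
CAPM required = R_f + β·MRP = 5.12% + 0.62 × 7.00% = 9.4600%
α = realised − required = 3.7599% − 9.4600% = -5.70%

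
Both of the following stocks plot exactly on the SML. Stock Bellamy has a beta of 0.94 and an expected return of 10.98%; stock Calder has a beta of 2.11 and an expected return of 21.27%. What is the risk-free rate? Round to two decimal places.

Both satisfy E(R) = R_f + β·MRP, so the slope of the SML is
MRP = (21.27% − 10.98%) / (2.11 − 0.94) = 10.29% / 1.17 = 8.7949%
R_f = E(R_Bellamy) − β_Bellamy·MRP = 10.98% − 0.94 × 8.7949% = 2.7128%

2.71%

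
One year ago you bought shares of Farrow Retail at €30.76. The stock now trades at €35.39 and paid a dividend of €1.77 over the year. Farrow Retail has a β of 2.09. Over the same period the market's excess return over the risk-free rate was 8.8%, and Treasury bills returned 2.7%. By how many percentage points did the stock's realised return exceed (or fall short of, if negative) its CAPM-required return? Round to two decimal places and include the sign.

-0.29%

Realised HPR = (P1 + D1 − P0) / P0 = (35.39 + 1.77 − 30.76) / 30.76 = 6.40 / 30.76 = 20.8062%
CAPM required = R_f + β·MRP = 2.7% + 2.09 × 8.8% = 21.0920%
α = realised − required = 20.8062% − 21.0920% = -0.29%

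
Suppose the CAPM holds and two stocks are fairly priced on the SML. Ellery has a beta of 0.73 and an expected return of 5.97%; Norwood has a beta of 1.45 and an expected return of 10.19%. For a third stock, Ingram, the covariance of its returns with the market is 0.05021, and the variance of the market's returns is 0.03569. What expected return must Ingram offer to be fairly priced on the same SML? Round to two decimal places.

9.94%

MRP = (10.19% − 5.97%) / (1.45 − 0.73) = 5.8611%
R_f = 5.97% − 0.73 × 5.8611% = 1.6914%
β_Ingram = Cov / Var(R_m) = 0.05021 / 0.03569 = 1.4068
E(R_Ingram) = R_f + β × MRP = 1.6914% + 1.4068 × 5.8611% = 9.94%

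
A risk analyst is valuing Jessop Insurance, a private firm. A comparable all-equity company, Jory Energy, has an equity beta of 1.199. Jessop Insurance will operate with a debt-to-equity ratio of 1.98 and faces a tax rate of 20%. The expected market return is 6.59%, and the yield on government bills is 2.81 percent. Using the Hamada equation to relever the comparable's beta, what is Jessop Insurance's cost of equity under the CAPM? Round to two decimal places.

β_L = β_U × [1 + (1 − t)(D/E)] = 1.199 × [1 + (1 − 0.20) × 1.98]
    = 1.199 × [1 + 0.80 × 1.98] = 1.199 × 2.5840 = 3.0982
MRP = 6.59% − 2.81% = 3.78%
E(R) = R_f + β_L × MRP = 2.81% + 3.0982 × 3.78% = 14.52%

14.52%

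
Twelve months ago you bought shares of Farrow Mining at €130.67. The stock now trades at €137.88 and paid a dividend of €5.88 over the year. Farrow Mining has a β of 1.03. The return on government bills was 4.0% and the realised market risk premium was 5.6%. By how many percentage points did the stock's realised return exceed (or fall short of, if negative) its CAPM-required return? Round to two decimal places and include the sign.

+0.25%

Realised HPR = (P1 + D1 − P0) / P0 = (137.88 + 5.88 − 130.67) / 130.67 = 13.09 / 130.67 = 10.0176%
CAPM required = R_f + β·MRP = 4.0% + 1.03 × 5.6% = 9.7680%
α = realised − required = 10.0176% − 9.7680% = +0.25%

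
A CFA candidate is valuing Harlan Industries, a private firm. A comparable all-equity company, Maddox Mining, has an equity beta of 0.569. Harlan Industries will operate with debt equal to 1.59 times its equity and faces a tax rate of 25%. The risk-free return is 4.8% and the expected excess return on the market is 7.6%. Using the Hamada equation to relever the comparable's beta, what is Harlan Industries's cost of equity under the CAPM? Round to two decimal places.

14.28%

β_L = β_U × [1 + (1 − t)(D/E)] = 0.569 × [1 + (1 − 0.25) × 1.59]
    = 0.569 × [1 + 0.75 × 1.59] = 0.569 × 2.1925 = 1.2475
E(R) = R_f + β_L × MRP = 4.8% + 1.2475 × 7.6% = 14.28%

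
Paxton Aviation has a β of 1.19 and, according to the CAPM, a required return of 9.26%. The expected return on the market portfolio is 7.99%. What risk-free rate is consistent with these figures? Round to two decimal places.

E(R) = R_f + β(E(R_m) − R_f) = R_f(1 − β) + β·E(R_m)
9.26% = R_f × (1 − 1.19) + 1.19 × 7.99%
9.26% = R_f × -0.19 + 9.5081%
R_f = (9.26% − 9.5081%) / -0.19 = 1.31%

1.31%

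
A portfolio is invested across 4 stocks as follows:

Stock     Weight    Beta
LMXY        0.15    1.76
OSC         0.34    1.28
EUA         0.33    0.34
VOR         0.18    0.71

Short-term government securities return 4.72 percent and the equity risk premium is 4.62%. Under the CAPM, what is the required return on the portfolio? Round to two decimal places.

9.06%

β_P = Σ w_i β_i = 0.15×1.76 + 0.34×1.28 + 0.33×0.34 + 0.18×0.71 = 0.9392
E(R_P) = R_f + β_P × MRP = 4.72% + 0.9392 × 4.62% = 9.06%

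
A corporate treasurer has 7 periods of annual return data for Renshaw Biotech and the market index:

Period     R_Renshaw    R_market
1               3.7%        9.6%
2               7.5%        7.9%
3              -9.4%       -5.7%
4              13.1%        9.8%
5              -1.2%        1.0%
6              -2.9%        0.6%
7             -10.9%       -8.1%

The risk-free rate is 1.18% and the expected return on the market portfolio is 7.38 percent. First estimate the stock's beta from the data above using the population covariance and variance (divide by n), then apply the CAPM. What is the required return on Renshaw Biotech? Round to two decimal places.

8.25%

Mean R_i = (3.7 + 7.5 − 9.4 + 13.1 − 1.2 − 2.9 − 10.9) / 7 = -0.0143%
Mean R_m = (9.6 + 7.9 − 5.7 + 9.8 + 1.0 + 0.6 − 8.1) / 7 = 2.1571%
Σ(R_i − R̄_i)(R_m − R̄_m) = 362.2957  ⇒  Cov = 362.2957 / 7 = 51.7565
Σ(R_m − R̄_m)² = 317.4971  ⇒  Var(R_m) = 317.4971 / 7 = 45.3567
β = Cov / Var(R_m) = 51.7565 / 45.3567 = 1.1411
MRP = 7.38% − 1.18% = 6.20%
E(R) = R_f + β × MRP = 1.18% + 1.1411 × 6.20% = 8.25%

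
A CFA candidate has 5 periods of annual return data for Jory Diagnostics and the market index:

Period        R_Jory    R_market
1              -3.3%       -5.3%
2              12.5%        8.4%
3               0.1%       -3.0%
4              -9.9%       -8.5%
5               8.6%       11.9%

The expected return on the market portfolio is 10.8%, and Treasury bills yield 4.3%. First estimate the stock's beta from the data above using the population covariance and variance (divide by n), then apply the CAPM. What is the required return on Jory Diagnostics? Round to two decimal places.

10.47%

Mean R_i = (-3.3 + 12.5 + 0.1 − 9.9 + 8.6) / 5 = 1.6000%
Mean R_m = (-5.3 + 8.4 − 3.0 − 8.5 + 11.9) / 5 = 0.7000%
Σ(R_i − R̄_i)(R_m − R̄_m) = 303.0800  ⇒  Cov = 303.0800 / 5 = 60.6160
Σ(R_m − R̄_m)² = 319.0600  ⇒  Var(R_m) = 319.0600 / 5 = 63.8120
β = Cov / Var(R_m) = 60.6160 / 63.8120 = 0.9499
MRP = 10.8% − 4.3% = 6.50%
E(R) = R_f + β × MRP = 4.3% + 0.9499 × 6.5% = 10.47%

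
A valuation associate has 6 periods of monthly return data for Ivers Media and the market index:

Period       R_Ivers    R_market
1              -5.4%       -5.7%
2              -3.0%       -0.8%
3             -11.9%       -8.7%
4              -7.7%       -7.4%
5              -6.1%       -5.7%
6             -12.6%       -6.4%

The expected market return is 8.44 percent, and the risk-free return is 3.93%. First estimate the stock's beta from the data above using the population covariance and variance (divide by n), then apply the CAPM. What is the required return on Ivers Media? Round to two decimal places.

Mean R_i = (-5.4 − 3.0 − 11.9 − 7.7 − 6.1 − 12.6) / 6 = -7.7833%
Mean R_m = (-5.7 − 0.8 − 8.7 − 7.4 − 5.7 − 6.4) / 6 = -5.7833%
Σ(R_i − R̄_i)(R_m − R̄_m) = 39.0183  ⇒  Cov = 39.0183 / 6 = 6.5031
Σ(R_m − R̄_m)² = 36.3483  ⇒  Var(R_m) = 36.3483 / 6 = 6.0581
β = Cov / Var(R_m) = 6.5031 / 6.0581 = 1.0735
MRP = 8.44% − 3.93% = 4.51%
E(R) = R_f + β × MRP = 3.93% + 1.0735 × 4.51% = 8.77%

8.77%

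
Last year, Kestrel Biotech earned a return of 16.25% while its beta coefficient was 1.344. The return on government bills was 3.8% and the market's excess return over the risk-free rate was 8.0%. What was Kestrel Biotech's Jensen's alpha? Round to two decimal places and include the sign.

+1.70%

CAPM benchmark = R_f + β(R_m − R_f) = 3.8% + 1.344 × 8.0% = 14.5520%
α = actual − benchmark = 16.25% − 14.5520% = +1.70%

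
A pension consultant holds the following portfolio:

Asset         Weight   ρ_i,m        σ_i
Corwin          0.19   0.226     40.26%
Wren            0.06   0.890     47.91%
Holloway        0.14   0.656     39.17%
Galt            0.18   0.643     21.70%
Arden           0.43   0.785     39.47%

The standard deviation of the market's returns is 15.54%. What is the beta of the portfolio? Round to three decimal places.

1.526

β_Corwin = 0.226 × 40.26% / 15.54% = 0.5855
β_Wren = 0.890 × 47.91% / 15.54% = 2.7439
β_Holloway = 0.656 × 39.17% / 15.54% = 1.6535
β_Galt = 0.643 × 21.70% / 15.54% = 0.8979
β_Arden = 0.785 × 39.47% / 15.54% = 1.9938
β_P = Σ w_i β_i = 0.19×0.5855 + 0.06×2.7439 + 0.14×1.6535 + 0.18×0.8979 + 0.43×1.9938 = 1.5263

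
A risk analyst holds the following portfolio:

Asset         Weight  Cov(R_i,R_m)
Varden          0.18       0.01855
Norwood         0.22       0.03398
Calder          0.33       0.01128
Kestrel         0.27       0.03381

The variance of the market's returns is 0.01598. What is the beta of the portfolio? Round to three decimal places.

β_Varden = 0.01855 / 0.01598 = 1.1608
β_Norwood = 0.03398 / 0.01598 = 2.1264
β_Calder = 0.01128 / 0.01598 = 0.7059
β_Kestrel = 0.03381 / 0.01598 = 2.1158
β_P = Σ w_i β_i = 0.18×1.1608 + 0.22×2.1264 + 0.33×0.7059 + 0.27×2.1158 = 1.4810

1.481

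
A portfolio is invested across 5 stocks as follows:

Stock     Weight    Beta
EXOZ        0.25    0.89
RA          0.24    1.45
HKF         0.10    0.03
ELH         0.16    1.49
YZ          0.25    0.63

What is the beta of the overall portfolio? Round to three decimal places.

0.969

β_P = Σ w_i β_i = 0.25×0.89 + 0.24×1.45 + 0.10×0.03 + 0.16×1.49 + 0.25×0.63 = 0.9694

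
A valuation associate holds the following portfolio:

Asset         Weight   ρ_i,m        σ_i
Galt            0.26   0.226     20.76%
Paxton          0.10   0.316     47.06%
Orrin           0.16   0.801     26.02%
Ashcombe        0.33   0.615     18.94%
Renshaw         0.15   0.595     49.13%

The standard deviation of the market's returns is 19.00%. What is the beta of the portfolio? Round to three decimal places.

β_Galt = 0.226 × 20.76% / 19.00% = 0.2469
β_Paxton = 0.316 × 47.06% / 19.00% = 0.7827
β_Orrin = 0.801 × 26.02% / 19.00% = 1.0969
β_Ashcombe = 0.615 × 18.94% / 19.00% = 0.6131
β_Renshaw = 0.595 × 49.13% / 19.00% = 1.5385
β_P = Σ w_i β_i = 0.26×0.2469 + 0.10×0.7827 + 0.16×1.0969 + 0.33×0.6131 + 0.15×1.5385 = 0.7511

0.751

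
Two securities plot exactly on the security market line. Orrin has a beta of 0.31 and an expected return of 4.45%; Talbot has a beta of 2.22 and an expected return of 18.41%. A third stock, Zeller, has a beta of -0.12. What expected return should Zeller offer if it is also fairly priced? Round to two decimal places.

1.31%

MRP (SML slope) = (18.41% − 4.45%) / (2.22 − 0.31) = 13.96% / 1.91 = 7.3089%
R_f (intercept) = 4.45% − 0.31 × 7.3089% = 2.1842%
E(R_Zeller) = R_f + β × MRP = 2.1842% + -0.12 × 7.3089% = 1.31%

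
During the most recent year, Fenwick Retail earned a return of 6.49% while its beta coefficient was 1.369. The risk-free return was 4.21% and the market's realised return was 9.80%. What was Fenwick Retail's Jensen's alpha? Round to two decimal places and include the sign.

-5.37%

Market excess return = 9.80% − 4.21% = 5.59%
CAPM benchmark = R_f + β(R_m − R_f) = 4.21% + 1.369 × 5.59% = 11.86271%
α = actual − benchmark = 6.49% − 11.86271% = -5.37%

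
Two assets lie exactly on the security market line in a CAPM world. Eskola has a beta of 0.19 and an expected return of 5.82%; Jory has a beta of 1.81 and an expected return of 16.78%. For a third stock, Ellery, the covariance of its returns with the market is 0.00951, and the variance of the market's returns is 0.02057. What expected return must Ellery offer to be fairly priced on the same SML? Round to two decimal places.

7.66%

MRP = (16.78% − 5.82%) / (1.81 − 0.19) = 6.7654%
R_f = 5.82% − 0.19 × 6.7654% = 4.5346%
β_Ellery = Cov / Var(R_m) = 0.00951 / 0.02057 = 0.4623
E(R_Ellery) = R_f + β × MRP = 4.5346% + 0.4623 × 6.7654% = 7.66%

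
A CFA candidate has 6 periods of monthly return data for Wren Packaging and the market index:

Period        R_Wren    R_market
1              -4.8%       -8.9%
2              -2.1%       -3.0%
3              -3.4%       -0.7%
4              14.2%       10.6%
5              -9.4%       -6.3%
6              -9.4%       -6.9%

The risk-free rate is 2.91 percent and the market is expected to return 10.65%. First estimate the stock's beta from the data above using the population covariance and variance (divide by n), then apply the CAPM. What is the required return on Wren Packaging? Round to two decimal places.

11.84%

Mean R_i = (-4.8 − 2.1 − 3.4 + 14.2 − 9.4 − 9.4) / 6 = -2.4833%
Mean R_m = (-8.9 − 3.0 − 0.7 + 10.6 − 6.3 − 6.9) / 6 = -2.5333%
Σ(R_i − R̄_i)(R_m − R̄_m) = 288.2533  ⇒  Cov = 288.2533 / 6 = 48.0422
Σ(R_m − R̄_m)² = 249.8533  ⇒  Var(R_m) = 249.8533 / 6 = 41.6422
β = Cov / Var(R_m) = 48.0422 / 41.6422 = 1.1537
MRP = 10.65% − 2.91% = 7.74%
E(R) = R_f + β × MRP = 2.91% + 1.1537 × 7.74% = 11.84%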